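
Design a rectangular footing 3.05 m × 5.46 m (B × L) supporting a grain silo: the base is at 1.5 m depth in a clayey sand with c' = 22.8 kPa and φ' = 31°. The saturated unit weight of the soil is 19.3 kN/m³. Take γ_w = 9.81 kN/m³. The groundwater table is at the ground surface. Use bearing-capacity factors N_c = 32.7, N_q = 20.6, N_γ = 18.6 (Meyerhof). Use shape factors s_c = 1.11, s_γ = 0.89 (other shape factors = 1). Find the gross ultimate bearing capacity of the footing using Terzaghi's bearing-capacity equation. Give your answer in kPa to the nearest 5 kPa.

q_ult ≈ 1360 kPa

γ' = 19.3 − 9.81 = 9.49 kN/m³ (submerged throughout). q = 9.49 × 1.5 = 14.235 kPa; the same γ' applies in the ½γBN_γ term.
c·N_c·s_c = 22.8 × 32.7 × 1.11 = 827.57 kPa
q·N_q = 14.235 × 20.6 = 293.24 kPa
0.5·γ·B·N_γ·s_γ = 0.5 × 9.49 × 3.05 × 18.6 × 0.89 = 239.57 kPa
q_ult = 827.57 + 293.24 + 239.57 = 1360.4 kPa.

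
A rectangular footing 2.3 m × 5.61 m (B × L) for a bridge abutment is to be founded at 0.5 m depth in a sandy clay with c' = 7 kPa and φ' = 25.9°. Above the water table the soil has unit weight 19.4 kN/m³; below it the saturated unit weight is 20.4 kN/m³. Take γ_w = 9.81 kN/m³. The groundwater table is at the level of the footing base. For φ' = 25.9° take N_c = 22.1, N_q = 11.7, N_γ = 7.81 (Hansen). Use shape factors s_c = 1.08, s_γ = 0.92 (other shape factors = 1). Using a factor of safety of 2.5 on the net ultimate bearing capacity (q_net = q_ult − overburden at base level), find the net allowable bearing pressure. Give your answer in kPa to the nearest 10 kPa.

Overburden at base level: q = 19.4 × 0.5 = 9.7 kPa.
Below the base the soil is submerged, so the ½γBN_γ term uses γ' = 20.4 − 9.81 = 10.59 kN/m³.
Cohesion term c·N_c·s_c = 7 × 22.1 × 1.08 = 167.08 kPa; surcharge term q·N_q = 9.7 × 11.7 = 113.49 kPa; self-weight term 0.5·γ·B·N_γ·s_γ = 0.5 × 10.59 × 2.3 × 7.81 × 0.92 = 87.505 kPa.
q_ult = 167.08 + 113.49 + 87.505 = 368.07 kPa.
q_net = 368.07 − 9.7 = 358.37 kPa.
q_all(net) = 358.37 / 2.5 = 143.35 kPa.

q_all(net) ≈ 140 kPa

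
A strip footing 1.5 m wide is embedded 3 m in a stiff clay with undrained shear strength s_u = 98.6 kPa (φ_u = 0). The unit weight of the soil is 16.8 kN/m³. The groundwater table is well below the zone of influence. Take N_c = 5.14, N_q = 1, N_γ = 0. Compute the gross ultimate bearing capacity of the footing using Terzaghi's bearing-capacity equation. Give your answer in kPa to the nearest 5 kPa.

q_ult ≈ 555 kPa

q = γ·D_f = 16.8 × 3 = 50.4 kPa.
c·N_c = 98.6 × 5.14 = 506.8 kPa
q·N_q = 50.4 × 1 = 50.4 kPa
q_ult = 506.8 + 50.4 = 557.2 kPa.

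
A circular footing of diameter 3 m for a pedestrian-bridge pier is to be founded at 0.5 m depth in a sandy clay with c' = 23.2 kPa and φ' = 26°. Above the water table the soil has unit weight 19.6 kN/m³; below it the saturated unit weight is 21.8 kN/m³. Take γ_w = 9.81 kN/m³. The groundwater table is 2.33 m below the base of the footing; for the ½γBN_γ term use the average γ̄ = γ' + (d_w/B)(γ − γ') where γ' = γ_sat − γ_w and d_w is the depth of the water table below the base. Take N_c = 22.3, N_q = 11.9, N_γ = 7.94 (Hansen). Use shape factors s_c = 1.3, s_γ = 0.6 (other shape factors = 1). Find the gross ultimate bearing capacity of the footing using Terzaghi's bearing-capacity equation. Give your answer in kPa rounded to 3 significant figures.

q = γ·D_f = 19.6 × 0.5 = 9.8 kPa.
γ' = 11.99 kN/m³; averaging over the depth B below the base, γ̄ = γ' + (d_w/B)(γ − γ') = 17.9 kN/m³.
c·N_c·s_c = 23.2 × 22.3 × 1.3 = 672.57 kPa
q·N_q = 9.8 × 11.9 = 116.62 kPa
0.5·γ·B·N_γ·s_γ = 0.5 × 17.9 × 3 × 7.94 × 0.6 = 127.92 kPa
q_ult = 672.57 + 116.62 + 127.92 = 917.1 kPa.

q_ult ≈ 917 kPa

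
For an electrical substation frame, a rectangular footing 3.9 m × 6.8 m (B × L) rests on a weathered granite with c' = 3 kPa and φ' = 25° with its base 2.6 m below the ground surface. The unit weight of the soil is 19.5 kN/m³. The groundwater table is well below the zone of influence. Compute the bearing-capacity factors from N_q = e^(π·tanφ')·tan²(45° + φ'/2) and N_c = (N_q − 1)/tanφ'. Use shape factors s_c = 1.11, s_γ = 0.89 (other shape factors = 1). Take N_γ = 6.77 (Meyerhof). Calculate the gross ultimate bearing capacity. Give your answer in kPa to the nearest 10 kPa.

q_ult ≈ 840 kPa

tan25° = 0.4663, so N_q = e^(π×0.4663)·tan²(57.5°) = 4.327 × 2.464 = 10.66.
N_c = (10.66 − 1)/tan25° = 20.72.
q = γ·D_f = 19.5 × 2.6 = 50.7 kPa.
c·N_c·s_c = 3 × 20.721 × 1.11 = 68.999 kPa
q·N_q = 50.7 × 10.662 = 540.57 kPa
0.5·γ·B·N_γ·s_γ = 0.5 × 19.5 × 3.9 × 6.77 × 0.89 = 229.11 kPa
q_ult = 68.999 + 540.57 + 229.11 = 838.68 kPa.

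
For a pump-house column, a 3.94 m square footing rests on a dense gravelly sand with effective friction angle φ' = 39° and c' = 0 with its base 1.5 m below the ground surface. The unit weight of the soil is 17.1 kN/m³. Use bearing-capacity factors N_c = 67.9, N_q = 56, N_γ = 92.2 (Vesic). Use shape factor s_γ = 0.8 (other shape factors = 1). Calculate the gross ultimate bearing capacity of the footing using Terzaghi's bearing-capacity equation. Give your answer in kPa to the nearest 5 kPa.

q = γ·D_f = 17.1 × 1.5 = 25.65 kPa.
q·N_q = 25.65 × 56 = 1436.4 kPa
0.5·γ·B·N_γ·s_γ = 0.5 × 17.1 × 3.94 × 92.2 × 0.8 = 2484.8 kPa
q_ult = 1436.4 + 2484.8 = 3921.2 kPa.

q_ult ≈ 3920 kPa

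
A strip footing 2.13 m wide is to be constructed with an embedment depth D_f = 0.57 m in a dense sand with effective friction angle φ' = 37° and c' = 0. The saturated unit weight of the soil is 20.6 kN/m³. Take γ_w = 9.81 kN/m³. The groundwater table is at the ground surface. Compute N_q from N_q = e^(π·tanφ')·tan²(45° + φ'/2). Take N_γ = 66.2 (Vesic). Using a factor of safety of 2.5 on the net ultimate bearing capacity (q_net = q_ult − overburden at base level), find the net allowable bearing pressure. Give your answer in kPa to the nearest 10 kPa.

q_all(net) ≈ 410 kPa

N_q = e^(π·tan37°)·tan²(63.5°) = 42.92.
Water table at ground surface, so effective unit weight γ' = 20.6 − 9.81 = 10.79 kN/m³ is used throughout; overburden q = 10.79 × 0.57 = 6.1503 kPa; the same γ' applies in the ½γBN_γ term.
Surcharge term q·N_q = 6.1503 × 42.92 = 263.97 kPa; self-weight term 0.5·γ·B·N_γ = 0.5 × 10.79 × 2.13 × 66.2 = 760.73 kPa.
q_ult = 263.97 + 760.73 = 1024.7 kPa.
q_net = 1024.7 − 6.1503 = 1018.5 kPa.
q_all(net) = 1018.5 / 2.5 = 407.42 kPa.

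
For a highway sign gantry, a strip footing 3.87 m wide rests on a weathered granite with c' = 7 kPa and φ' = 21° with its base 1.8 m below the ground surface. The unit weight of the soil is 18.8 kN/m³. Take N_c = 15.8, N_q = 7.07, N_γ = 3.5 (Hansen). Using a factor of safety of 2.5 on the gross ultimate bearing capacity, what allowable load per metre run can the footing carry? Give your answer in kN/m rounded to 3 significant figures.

≈ 739 kN/m

Overburden at base level: q = 18.8 × 1.8 = 33.84 kPa.
Cohesion term c·N_c = 7 × 15.8 = 110.6 kPa; surcharge term q·N_q = 33.84 × 7.07 = 239.25 kPa; self-weight term 0.5·γ·B·N_γ = 0.5 × 18.8 × 3.87 × 3.5 = 127.32 kPa.
q_ult = 110.6 + 239.25 + 127.32 = 477.17 kPa.
Gross allowable pressure q_all = 477.17 / 2.5 = 190.87 kPa.
Allowable wall load = q_all × B = 190.87 × 3.87 = 738.66 kN per metre run.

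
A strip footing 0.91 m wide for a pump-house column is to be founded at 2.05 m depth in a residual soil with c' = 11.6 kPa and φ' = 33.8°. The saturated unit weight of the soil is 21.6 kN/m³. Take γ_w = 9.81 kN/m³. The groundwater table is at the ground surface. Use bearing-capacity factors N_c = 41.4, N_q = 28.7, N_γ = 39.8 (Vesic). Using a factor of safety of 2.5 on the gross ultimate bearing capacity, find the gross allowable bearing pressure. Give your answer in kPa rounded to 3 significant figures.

γ' = 21.6 − 9.81 = 11.79 kN/m³ (submerged throughout). q = 11.79 × 2.05 = 24.169 kPa; the same γ' applies in the ½γBN_γ term.
c·N_c = 11.6 × 41.4 = 480.24 kPa
q·N_q = 24.169 × 28.7 = 693.66 kPa
0.5·γ·B·N_γ = 0.5 × 11.79 × 0.91 × 39.8 = 213.51 kPa
q_ult = 480.24 + 693.66 + 213.51 = 1387.4 kPa.
q_all = 1387.4 / 2.5 = 554.96 kPa.

q_all ≈ 555 kPa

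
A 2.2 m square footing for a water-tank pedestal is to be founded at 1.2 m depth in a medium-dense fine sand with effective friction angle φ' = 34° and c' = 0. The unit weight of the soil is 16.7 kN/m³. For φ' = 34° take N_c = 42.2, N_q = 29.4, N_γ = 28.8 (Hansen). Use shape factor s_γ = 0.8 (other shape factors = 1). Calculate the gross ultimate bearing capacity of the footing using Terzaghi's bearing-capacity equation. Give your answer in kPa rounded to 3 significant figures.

Overburden at base level: q = 16.7 × 1.2 = 20.04 kPa.
Surcharge term q·N_q = 20.04 × 29.4 = 589.18 kPa; self-weight term 0.5·γ·B·N_γ·s_γ = 0.5 × 16.7 × 2.2 × 28.8 × 0.8 = 423.24 kPa.
q_ult = 589.18 + 423.24 = 1012.4 kPa.

q_ult ≈ 1010 kPa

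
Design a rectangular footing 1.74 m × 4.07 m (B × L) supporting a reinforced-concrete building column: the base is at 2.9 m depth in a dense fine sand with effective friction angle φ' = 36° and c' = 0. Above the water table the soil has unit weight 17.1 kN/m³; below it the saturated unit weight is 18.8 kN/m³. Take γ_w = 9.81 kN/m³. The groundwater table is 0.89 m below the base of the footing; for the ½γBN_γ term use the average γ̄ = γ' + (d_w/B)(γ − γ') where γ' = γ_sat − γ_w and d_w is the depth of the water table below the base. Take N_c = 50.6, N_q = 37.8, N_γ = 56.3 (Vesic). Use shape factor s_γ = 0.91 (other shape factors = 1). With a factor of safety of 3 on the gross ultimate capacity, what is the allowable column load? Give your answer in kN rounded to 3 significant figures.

P_all ≈ 5810 kN

q = γ·D_f = 17.1 × 2.9 = 49.59 kPa.
γ' = 8.99 kN/m³; averaging over the depth B below the base, γ̄ = γ' + (d_w/B)(γ − γ') = 13.138 kN/m³.
q·N_q = 49.59 × 37.8 = 1874.5 kPa
0.5·γ·B·N_γ·s_γ = 0.5 × 13.138 × 1.74 × 56.3 × 0.91 = 585.61 kPa
q_ult = 1874.5 + 585.61 = 2460.1 kPa.
Gross allowable pressure q_all = 2460.1 / 3 = 820.04 kPa.
Footing area = 7.0818 m², so allowable column load = 820.04 × 7.0818 = 5807.3 kN.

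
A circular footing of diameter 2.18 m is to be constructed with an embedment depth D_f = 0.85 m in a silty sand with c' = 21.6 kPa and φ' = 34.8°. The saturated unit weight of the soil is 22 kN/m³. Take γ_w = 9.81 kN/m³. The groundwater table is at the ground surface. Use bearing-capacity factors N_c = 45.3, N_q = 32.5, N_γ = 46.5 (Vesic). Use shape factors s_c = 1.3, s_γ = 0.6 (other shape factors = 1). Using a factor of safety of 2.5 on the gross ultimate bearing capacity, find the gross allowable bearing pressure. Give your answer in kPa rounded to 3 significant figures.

q_all ≈ 792 kPa

With the water table at the surface the whole profile is submerged: γ' = 22 − 9.81 = 12.19 kN/m³, so q = γ'·D_f = 10.361 kPa; the same γ' applies in the ½γBN_γ term.
q_ult = c·N_c·s_c + q·N_q + 0.5·γ·B·N_γ·s_γ
     = 21.6 × 45.3 × 1.3 + 10.361 × 32.5 + 0.5 × 12.19 × 2.18 × 46.5 × 0.6
     = 1272 + 336.75 + 370.71 = 1979.5 kPa.
q_all = 1979.5 / 2.5 = 791.79 kPa.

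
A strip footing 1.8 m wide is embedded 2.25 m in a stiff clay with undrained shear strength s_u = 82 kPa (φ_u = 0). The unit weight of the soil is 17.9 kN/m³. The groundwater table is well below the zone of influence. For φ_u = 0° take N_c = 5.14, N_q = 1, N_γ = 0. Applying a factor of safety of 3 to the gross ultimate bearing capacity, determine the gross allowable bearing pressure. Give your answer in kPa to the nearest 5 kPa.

q_all ≈ 155 kPa

Effective surcharge at the founding depth q = γ·D_f = 17.9 × 2.25 = 40.275 kPa.
q_ult = c·N_c + q·N_q
     = 82 × 5.14 + 40.275 × 1
     = 421.48 + 40.275 = 461.75 kPa.
q_all = q_ult / FS = 461.75 / 3 = 153.92 kPa.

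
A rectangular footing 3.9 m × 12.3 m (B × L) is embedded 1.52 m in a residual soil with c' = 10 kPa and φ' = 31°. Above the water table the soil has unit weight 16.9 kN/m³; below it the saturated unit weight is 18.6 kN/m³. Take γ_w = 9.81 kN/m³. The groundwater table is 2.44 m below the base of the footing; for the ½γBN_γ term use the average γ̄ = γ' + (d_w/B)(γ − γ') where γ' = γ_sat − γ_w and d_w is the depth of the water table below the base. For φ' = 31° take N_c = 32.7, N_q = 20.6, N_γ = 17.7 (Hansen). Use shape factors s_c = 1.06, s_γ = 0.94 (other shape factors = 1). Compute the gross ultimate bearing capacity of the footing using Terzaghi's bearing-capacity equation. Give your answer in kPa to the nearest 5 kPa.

Overburden at base level: q = 16.9 × 1.52 = 25.688 kPa.
The water table is 2.44 m below the base (< B = 3.9 m), so the ½γBN_γ term uses γ̄ = γ' + (d_w/B)(γ − γ') = 8.79 + (2.44/3.9)(16.9 − 8.79) = 13.864 kN/m³.
Cohesion term c·N_c·s_c = 10 × 32.7 × 1.06 = 346.62 kPa; surcharge term q·N_q = 25.688 × 20.6 = 529.17 kPa; self-weight term 0.5·γ·B·N_γ·s_γ = 0.5 × 13.864 × 3.9 × 17.7 × 0.94 = 449.8 kPa.
q_ult = 346.62 + 529.17 + 449.8 = 1325.6 kPa.

q_ult ≈ 1325 kPa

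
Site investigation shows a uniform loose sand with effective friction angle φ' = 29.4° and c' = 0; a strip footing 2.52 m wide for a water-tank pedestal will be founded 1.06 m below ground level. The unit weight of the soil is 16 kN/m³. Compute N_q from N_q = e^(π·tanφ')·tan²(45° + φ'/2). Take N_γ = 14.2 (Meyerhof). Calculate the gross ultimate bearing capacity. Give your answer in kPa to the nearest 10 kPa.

tan29.4° = 0.5635, so N_q = e^(π×0.5635)·tan²(59.7°) = 5.872 × 2.929 = 17.2.
Effective surcharge at the founding depth q = γ·D_f = 16 × 1.06 = 16.96 kPa.
q_ult = q·N_q + 0.5·γ·B·N_γ
     = 16.96 × 17.196 + 0.5 × 16 × 2.52 × 14.2
     = 291.65 + 286.27 = 577.92 kPa.

q_ult ≈ 580 kPa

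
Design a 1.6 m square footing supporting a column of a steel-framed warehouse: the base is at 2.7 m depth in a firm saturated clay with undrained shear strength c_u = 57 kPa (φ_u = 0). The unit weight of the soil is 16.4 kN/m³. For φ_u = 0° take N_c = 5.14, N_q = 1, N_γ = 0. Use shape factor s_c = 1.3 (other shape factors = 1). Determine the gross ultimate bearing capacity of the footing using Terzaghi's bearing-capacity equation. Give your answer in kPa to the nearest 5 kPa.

q_ult ≈ 425 kPa

Effective surcharge at the founding depth q = γ·D_f = 16.4 × 2.7 = 44.28 kPa.
q_ult = c·N_c·s_c + q·N_q
     = 57 × 5.14 × 1.3 + 44.28 × 1
     = 380.87 + 44.28 = 425.15 kPa.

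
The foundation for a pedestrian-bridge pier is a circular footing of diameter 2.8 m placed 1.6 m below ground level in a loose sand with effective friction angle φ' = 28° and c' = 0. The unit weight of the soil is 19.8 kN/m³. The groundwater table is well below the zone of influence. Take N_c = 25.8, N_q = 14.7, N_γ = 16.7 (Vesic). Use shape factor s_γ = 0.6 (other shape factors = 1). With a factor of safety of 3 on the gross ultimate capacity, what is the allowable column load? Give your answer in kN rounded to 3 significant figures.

P_all ≈ 1530 kN

Effective surcharge at the founding depth q = γ·D_f = 19.8 × 1.6 = 31.68 kPa.
q_ult = q·N_q + 0.5·γ·B·N_γ·s_γ
     = 31.68 × 14.7 + 0.5 × 19.8 × 2.8 × 16.7 × 0.6
     = 465.7 + 277.75 = 743.45 kPa.
Gross allowable pressure q_all = 743.45 / 3 = 247.82 kPa.
Footing area = 6.1575 m², so allowable column load = 247.82 × 6.1575 = 1525.9 kN.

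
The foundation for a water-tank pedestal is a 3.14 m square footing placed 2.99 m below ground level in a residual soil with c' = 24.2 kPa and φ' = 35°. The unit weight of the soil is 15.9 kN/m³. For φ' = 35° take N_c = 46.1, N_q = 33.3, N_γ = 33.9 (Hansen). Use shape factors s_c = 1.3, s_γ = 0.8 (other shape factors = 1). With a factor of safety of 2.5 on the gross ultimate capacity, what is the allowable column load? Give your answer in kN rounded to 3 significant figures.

Overburden at base level: q = 15.9 × 2.99 = 47.541 kPa.
Cohesion term c·N_c·s_c = 24.2 × 46.1 × 1.3 = 1450.3 kPa; surcharge term q·N_q = 47.541 × 33.3 = 1583.1 kPa; self-weight term 0.5·γ·B·N_γ·s_γ = 0.5 × 15.9 × 3.14 × 33.9 × 0.8 = 677 kPa.
q_ult = 1450.3 + 1583.1 + 677 = 3710.4 kPa.
Gross allowable pressure q_all = 3710.4 / 2.5 = 1484.2 kPa.
Footing area = 9.8596 m², so allowable column load = 1484.2 × 9.8596 = 14633 kN.

P_all ≈ 14600 kN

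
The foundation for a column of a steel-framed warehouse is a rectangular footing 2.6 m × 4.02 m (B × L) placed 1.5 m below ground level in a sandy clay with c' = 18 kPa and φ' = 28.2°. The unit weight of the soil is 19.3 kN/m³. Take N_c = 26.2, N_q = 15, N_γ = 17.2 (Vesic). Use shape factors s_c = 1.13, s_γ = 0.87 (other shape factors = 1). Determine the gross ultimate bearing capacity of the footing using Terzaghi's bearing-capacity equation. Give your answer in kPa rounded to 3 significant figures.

q_ult ≈ 1340 kPa

q = γ·D_f = 19.3 × 1.5 = 28.95 kPa.
c·N_c·s_c = 18 × 26.2 × 1.13 = 532.91 kPa
q·N_q = 28.95 × 15 = 434.25 kPa
0.5·γ·B·N_γ·s_γ = 0.5 × 19.3 × 2.6 × 17.2 × 0.87 = 375.45 kPa
q_ult = 532.91 + 434.25 + 375.45 = 1342.6 kPa.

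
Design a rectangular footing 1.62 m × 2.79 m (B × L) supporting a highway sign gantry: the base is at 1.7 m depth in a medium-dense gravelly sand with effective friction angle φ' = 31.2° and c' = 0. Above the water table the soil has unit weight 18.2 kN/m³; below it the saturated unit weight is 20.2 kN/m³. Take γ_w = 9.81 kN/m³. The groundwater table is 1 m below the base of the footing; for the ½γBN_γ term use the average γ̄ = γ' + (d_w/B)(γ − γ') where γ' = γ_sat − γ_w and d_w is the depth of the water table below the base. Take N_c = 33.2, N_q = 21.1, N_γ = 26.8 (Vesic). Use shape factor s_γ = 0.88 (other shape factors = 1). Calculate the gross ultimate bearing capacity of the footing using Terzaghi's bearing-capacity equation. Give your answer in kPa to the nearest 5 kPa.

q_ult ≈ 945 kPa

Overburden at base level: q = 18.2 × 1.7 = 30.94 kPa.
The water table is 1 m below the base (< B = 1.62 m), so the ½γBN_γ term uses γ̄ = γ' + (d_w/B)(γ − γ') = 10.39 + (1/1.62)(18.2 − 10.39) = 15.211 kN/m³.
Surcharge term q·N_q = 30.94 × 21.1 = 652.83 kPa; self-weight term 0.5·γ·B·N_γ·s_γ = 0.5 × 15.211 × 1.62 × 26.8 × 0.88 = 290.58 kPa.
q_ult = 652.83 + 290.58 = 943.41 kPa.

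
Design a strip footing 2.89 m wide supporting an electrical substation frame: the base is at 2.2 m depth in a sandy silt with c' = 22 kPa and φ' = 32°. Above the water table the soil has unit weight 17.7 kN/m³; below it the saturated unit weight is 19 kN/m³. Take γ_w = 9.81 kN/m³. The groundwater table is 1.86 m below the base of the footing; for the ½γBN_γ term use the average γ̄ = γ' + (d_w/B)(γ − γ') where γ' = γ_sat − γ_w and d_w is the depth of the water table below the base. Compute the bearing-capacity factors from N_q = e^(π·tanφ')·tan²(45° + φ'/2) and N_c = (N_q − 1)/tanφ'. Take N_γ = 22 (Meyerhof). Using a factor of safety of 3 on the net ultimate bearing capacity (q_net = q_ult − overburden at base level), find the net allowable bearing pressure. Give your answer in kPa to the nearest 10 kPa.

N_q = e^(π·tan32°)·tan²(61°) = 23.18; N_c = (N_q − 1)/tanφ' = 35.49.
Effective surcharge at the founding depth q = γ·D_f = 17.7 × 2.2 = 38.94 kPa.
With d_w = 1.86 m < B, γ̄ = 9.19 + (1.86/2.89) × (17.7 − 9.19) = 14.667 kN/m³.
q_ult = c·N_c + q·N_q + 0.5·γ·B·N_γ
     = 22 × 35.49 + 38.94 × 23.177 + 0.5 × 14.667 × 2.89 × 22
     = 780.79 + 902.5 + 466.26 = 2149.6 kPa.
q_net = 2149.6 − 38.94 = 2110.6 kPa.
q_all(net) = 2110.6 / 3 = 703.54 kPa.

q_all(net) ≈ 700 kPa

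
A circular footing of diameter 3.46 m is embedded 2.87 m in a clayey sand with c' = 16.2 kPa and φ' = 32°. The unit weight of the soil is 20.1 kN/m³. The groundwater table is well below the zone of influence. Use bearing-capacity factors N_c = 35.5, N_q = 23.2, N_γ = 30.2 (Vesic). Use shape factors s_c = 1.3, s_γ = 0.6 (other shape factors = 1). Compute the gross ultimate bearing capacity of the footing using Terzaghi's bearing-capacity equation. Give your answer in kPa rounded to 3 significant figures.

Overburden at base level: q = 20.1 × 2.87 = 57.687 kPa.
Cohesion term c·N_c·s_c = 16.2 × 35.5 × 1.3 = 747.63 kPa; surcharge term q·N_q = 57.687 × 23.2 = 1338.3 kPa; self-weight term 0.5·γ·B·N_γ·s_γ = 0.5 × 20.1 × 3.46 × 30.2 × 0.6 = 630.09 kPa.
q_ult = 747.63 + 1338.3 + 630.09 = 2716.1 kPa.

q_ult ≈ 2720 kPa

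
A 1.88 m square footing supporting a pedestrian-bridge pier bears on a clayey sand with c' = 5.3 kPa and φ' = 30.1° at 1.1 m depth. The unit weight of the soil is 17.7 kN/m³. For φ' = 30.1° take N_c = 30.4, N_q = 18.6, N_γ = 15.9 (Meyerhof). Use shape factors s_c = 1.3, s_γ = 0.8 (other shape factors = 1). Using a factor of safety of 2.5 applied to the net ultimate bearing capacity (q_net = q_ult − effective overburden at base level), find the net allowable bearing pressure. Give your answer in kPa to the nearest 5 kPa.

q = γ·D_f = 17.7 × 1.1 = 19.47 kPa.
c·N_c·s_c = 5.3 × 30.4 × 1.3 = 209.46 kPa
q·N_q = 19.47 × 18.6 = 362.14 kPa
0.5·γ·B·N_γ·s_γ = 0.5 × 17.7 × 1.88 × 15.9 × 0.8 = 211.64 kPa
q_ult = 209.46 + 362.14 + 211.64 = 783.23 kPa.
Net ultimate: q_net = 783.23 − 19.47 = 763.76 kPa.
q_all(net) = 763.76 / 2.5 = 305.51 kPa.

q_all(net) ≈ 305 kPa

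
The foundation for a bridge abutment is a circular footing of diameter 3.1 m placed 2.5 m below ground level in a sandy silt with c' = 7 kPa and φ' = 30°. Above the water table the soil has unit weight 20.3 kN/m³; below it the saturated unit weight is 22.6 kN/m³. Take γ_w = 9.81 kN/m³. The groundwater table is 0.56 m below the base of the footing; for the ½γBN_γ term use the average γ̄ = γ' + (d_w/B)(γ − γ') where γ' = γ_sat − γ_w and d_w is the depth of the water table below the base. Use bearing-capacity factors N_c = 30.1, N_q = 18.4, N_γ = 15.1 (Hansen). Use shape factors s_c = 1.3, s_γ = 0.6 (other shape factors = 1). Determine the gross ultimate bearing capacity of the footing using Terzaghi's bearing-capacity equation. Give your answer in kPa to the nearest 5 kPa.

Overburden at base level: q = 20.3 × 2.5 = 50.75 kPa.
The water table is 0.56 m below the base (< B = 3.1 m), so the ½γBN_γ term uses γ̄ = γ' + (d_w/B)(γ − γ') = 12.79 + (0.56/3.1)(20.3 − 12.79) = 14.147 kN/m³.
Cohesion term c·N_c·s_c = 7 × 30.1 × 1.3 = 273.91 kPa; surcharge term q·N_q = 50.75 × 18.4 = 933.8 kPa; self-weight term 0.5·γ·B·N_γ·s_γ = 0.5 × 14.147 × 3.1 × 15.1 × 0.6 = 198.66 kPa.
q_ult = 273.91 + 933.8 + 198.66 = 1406.4 kPa.

q_ult ≈ 1405 kPa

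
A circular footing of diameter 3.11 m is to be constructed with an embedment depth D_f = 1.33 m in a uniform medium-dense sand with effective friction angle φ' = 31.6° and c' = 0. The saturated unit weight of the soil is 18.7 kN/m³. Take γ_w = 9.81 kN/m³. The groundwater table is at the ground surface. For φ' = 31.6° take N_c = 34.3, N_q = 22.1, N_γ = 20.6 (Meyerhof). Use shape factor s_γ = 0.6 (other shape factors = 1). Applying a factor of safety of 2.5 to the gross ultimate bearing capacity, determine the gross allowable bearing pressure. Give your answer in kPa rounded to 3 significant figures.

Water table at ground surface, so effective unit weight γ' = 18.7 − 9.81 = 8.89 kN/m³ is used throughout; overburden q = 8.89 × 1.33 = 11.824 kPa; the same γ' applies in the ½γBN_γ term.
Surcharge term q·N_q = 11.824 × 22.1 = 261.3 kPa; self-weight term 0.5·γ·B·N_γ·s_γ = 0.5 × 8.89 × 3.11 × 20.6 × 0.6 = 170.86 kPa.
q_ult = 261.3 + 170.86 = 432.17 kPa.
q_all = q_ult / FS = 432.17 / 2.5 = 172.87 kPa.

q_all ≈ 173 kPa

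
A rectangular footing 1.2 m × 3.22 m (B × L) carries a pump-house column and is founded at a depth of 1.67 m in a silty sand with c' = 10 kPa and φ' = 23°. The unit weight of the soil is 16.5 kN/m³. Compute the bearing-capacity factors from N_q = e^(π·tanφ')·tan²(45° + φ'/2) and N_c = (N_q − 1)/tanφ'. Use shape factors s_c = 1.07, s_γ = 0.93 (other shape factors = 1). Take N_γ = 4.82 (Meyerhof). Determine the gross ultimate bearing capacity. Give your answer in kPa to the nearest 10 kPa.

q_ult ≈ 480 kPa

tan23° = 0.4245, so N_q = e^(π×0.4245)·tan²(56.5°) = 3.794 × 2.283 = 8.66.
N_c = (8.66 − 1)/tan23° = 18.05.
Overburden at base level: q = 16.5 × 1.67 = 27.555 kPa.
Cohesion term c·N_c·s_c = 10 × 18.049 × 1.07 = 193.12 kPa; surcharge term q·N_q = 27.555 × 8.6612 = 238.66 kPa; self-weight term 0.5·γ·B·N_γ·s_γ = 0.5 × 16.5 × 1.2 × 4.82 × 0.93 = 44.378 kPa.
q_ult = 193.12 + 238.66 + 44.378 = 476.16 kPa.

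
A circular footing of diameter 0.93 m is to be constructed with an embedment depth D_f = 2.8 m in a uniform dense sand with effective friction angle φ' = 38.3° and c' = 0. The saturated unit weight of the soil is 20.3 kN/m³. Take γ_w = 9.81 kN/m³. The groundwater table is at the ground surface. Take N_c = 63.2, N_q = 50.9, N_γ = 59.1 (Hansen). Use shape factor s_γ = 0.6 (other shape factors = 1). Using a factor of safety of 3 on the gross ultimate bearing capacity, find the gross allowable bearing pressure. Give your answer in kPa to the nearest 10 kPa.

q_all ≈ 560 kPa

Water table at ground surface, so effective unit weight γ' = 20.3 − 9.81 = 10.49 kN/m³ is used throughout; overburden q = 10.49 × 2.8 = 29.372 kPa; the same γ' applies in the ½γBN_γ term.
Surcharge term q·N_q = 29.372 × 50.9 = 1495 kPa; self-weight term 0.5·γ·B·N_γ·s_γ = 0.5 × 10.49 × 0.93 × 59.1 × 0.6 = 172.97 kPa.
q_ult = 1495 + 172.97 = 1668 kPa.
q_all = 1668 / 3 = 556 kPa.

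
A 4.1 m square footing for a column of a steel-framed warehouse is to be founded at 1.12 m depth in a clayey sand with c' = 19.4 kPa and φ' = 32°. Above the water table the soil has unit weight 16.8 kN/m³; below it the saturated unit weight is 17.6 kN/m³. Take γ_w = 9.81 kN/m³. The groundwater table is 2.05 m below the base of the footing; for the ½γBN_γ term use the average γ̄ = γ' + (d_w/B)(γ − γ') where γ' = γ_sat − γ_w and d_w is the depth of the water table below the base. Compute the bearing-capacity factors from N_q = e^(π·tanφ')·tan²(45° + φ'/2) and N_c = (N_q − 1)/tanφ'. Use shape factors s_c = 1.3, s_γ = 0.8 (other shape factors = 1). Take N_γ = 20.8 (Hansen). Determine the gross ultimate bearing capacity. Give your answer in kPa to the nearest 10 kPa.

q_ult ≈ 1750 kPa

tan32° = 0.6249, so N_q = e^(π×0.6249)·tan²(61°) = 7.121 × 3.255 = 23.18.
N_c = (23.18 − 1)/tan32° = 35.49.
q = γ·D_f = 16.8 × 1.12 = 18.816 kPa.
γ' = 7.79 kN/m³; averaging over the depth B below the base, γ̄ = γ' + (d_w/B)(γ − γ') = 12.295 kN/m³.
c·N_c·s_c = 19.4 × 35.49 × 1.3 = 895.06 kPa
q·N_q = 18.816 × 23.177 = 436.09 kPa
0.5·γ·B·N_γ·s_γ = 0.5 × 12.295 × 4.1 × 20.8 × 0.8 = 419.41 kPa
q_ult = 895.06 + 436.09 + 419.41 = 1750.6 kPa.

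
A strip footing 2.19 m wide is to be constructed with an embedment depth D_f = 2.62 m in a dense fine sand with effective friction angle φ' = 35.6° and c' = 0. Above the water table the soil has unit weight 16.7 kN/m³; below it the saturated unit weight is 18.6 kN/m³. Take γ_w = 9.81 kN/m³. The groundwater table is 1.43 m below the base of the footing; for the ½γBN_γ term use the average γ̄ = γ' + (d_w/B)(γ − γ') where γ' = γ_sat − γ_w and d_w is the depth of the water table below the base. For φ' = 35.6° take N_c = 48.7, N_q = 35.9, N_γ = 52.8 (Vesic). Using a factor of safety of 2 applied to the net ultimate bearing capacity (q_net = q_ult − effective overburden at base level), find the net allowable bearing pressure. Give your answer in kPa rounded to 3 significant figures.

q = γ·D_f = 16.7 × 2.62 = 43.754 kPa.
γ' = 8.79 kN/m³; averaging over the depth B below the base, γ̄ = γ' + (d_w/B)(γ − γ') = 13.955 kN/m³.
q·N_q = 43.754 × 35.9 = 1570.8 kPa
0.5·γ·B·N_γ = 0.5 × 13.955 × 2.19 × 52.8 = 806.82 kPa
q_ult = 1570.8 + 806.82 = 2377.6 kPa.
Net ultimate: q_net = 2377.6 − 43.754 = 2333.8 kPa.
q_all(net) = 2333.8 / 2 = 1166.9 kPa.

q_all(net) ≈ 1170 kPa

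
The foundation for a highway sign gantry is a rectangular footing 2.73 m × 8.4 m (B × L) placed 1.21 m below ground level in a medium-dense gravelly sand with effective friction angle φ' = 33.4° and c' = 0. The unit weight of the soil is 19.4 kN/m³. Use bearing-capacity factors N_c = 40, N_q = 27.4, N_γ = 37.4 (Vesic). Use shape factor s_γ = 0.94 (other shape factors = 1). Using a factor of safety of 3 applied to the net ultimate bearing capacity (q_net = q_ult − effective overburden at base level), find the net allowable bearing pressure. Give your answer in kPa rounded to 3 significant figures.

q_all(net) ≈ 517 kPa

Effective surcharge at the founding depth q = γ·D_f = 19.4 × 1.21 = 23.474 kPa.
q_ult = q·N_q + 0.5·γ·B·N_γ·s_γ
     = 23.474 × 27.4 + 0.5 × 19.4 × 2.73 × 37.4 × 0.94
     = 643.19 + 930.97 = 1574.2 kPa.
Net ultimate: q_net = 1574.2 − 23.474 = 1550.7 kPa.
q_all(net) = 1550.7 / 3 = 516.89 kPa.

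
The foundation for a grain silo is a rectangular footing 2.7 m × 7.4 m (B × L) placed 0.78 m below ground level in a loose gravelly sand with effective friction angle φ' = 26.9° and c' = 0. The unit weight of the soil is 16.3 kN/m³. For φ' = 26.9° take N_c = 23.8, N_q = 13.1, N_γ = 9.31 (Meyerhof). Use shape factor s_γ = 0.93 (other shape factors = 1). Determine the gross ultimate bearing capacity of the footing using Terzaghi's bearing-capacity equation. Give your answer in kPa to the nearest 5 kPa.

Effective surcharge at the founding depth q = γ·D_f = 16.3 × 0.78 = 12.714 kPa.
q_ult = q·N_q + 0.5·γ·B·N_γ·s_γ
     = 12.714 × 13.1 + 0.5 × 16.3 × 2.7 × 9.31 × 0.93
     = 166.55 + 190.53 = 357.08 kPa.

q_ult ≈ 355 kPa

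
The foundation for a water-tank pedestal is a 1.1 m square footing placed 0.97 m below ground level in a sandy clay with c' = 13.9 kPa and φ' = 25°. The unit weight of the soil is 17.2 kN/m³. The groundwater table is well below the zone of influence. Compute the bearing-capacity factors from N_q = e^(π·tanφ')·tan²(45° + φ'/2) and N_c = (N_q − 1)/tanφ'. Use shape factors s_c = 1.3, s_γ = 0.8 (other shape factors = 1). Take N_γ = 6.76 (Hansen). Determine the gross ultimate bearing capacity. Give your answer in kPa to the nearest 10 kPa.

q_ult ≈ 600 kPa

tan25° = 0.4663, so N_q = e^(π×0.4663)·tan²(57.5°) = 4.327 × 2.464 = 10.66.
N_c = (10.66 − 1)/tan25° = 20.72.
Effective surcharge at the founding depth q = γ·D_f = 17.2 × 0.97 = 16.684 kPa.
q_ult = c·N_c·s_c + q·N_q + 0.5·γ·B·N_γ·s_γ
     = 13.9 × 20.721 × 1.3 + 16.684 × 10.662 + 0.5 × 17.2 × 1.1 × 6.76 × 0.8
     = 374.42 + 177.89 + 51.16 = 603.47 kPa.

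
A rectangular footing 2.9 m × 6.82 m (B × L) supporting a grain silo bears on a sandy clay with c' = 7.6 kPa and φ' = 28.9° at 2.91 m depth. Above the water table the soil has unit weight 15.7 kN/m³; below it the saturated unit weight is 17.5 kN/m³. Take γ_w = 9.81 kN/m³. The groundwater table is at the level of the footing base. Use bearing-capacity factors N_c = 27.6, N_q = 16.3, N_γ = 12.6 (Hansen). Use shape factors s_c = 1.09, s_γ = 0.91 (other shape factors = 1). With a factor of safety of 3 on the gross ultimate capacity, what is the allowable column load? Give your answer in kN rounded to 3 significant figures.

q = γ·D_f = 15.7 × 2.91 = 45.687 kPa.
For the ½γBN_γ term take γ' = 17.5 − 9.81 = 7.69 kN/m³ (soil below base is submerged).
c·N_c·s_c = 7.6 × 27.6 × 1.09 = 228.64 kPa
q·N_q = 45.687 × 16.3 = 744.7 kPa
0.5·γ·B·N_γ·s_γ = 0.5 × 7.69 × 2.9 × 12.6 × 0.91 = 127.85 kPa
q_ult = 228.64 + 744.7 + 127.85 = 1101.2 kPa.
Gross allowable pressure q_all = 1101.2 / 3 = 367.06 kPa.
Footing area = 19.778 m², so allowable column load = 367.06 × 19.778 = 7259.8 kN.

P_all ≈ 7260 kN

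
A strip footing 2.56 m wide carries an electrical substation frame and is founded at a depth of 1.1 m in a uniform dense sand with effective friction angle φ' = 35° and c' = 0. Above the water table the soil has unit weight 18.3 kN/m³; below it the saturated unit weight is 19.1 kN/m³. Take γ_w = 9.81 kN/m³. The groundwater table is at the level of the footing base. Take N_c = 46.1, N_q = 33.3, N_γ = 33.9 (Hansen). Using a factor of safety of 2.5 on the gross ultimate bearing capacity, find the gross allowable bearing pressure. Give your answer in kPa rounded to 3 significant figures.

q_all ≈ 429 kPa

Overburden at base level: q = 18.3 × 1.1 = 20.13 kPa.
Below the base the soil is submerged, so the ½γBN_γ term uses γ' = 19.1 − 9.81 = 9.29 kN/m³.
Surcharge term q·N_q = 20.13 × 33.3 = 670.33 kPa; self-weight term 0.5·γ·B·N_γ = 0.5 × 9.29 × 2.56 × 33.9 = 403.11 kPa.
q_ult = 670.33 + 403.11 = 1073.4 kPa.
q_all = 1073.4 / 2.5 = 429.38 kPa.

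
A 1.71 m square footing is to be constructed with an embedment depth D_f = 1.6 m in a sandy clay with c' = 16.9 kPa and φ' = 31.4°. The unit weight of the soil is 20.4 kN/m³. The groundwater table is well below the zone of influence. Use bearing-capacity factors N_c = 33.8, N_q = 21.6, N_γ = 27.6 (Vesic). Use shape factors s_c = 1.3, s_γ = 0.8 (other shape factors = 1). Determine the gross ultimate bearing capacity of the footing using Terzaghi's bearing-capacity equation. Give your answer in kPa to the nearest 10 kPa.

q_ult ≈ 1830 kPa

Overburden at base level: q = 20.4 × 1.6 = 32.64 kPa.
Cohesion term c·N_c·s_c = 16.9 × 33.8 × 1.3 = 742.59 kPa; surcharge term q·N_q = 32.64 × 21.6 = 705.02 kPa; self-weight term 0.5·γ·B·N_γ·s_γ = 0.5 × 20.4 × 1.71 × 27.6 × 0.8 = 385.12 kPa.
q_ult = 742.59 + 705.02 + 385.12 = 1832.7 kPa.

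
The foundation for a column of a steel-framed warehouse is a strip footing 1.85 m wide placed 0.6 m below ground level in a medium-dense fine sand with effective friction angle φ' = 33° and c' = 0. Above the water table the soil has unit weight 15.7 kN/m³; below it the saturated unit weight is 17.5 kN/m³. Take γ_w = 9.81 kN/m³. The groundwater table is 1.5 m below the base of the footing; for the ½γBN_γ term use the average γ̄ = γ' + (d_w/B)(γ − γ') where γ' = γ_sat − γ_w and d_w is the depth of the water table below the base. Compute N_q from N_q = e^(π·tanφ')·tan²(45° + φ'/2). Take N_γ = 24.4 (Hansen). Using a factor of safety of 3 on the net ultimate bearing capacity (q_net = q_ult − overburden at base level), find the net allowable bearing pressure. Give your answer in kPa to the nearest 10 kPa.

q_all(net) ≈ 190 kPa

N_q = e^(π·tan33°)·tan²(61.5°) = 26.09.
Overburden at base level: q = 15.7 × 0.6 = 9.42 kPa.
The water table is 1.5 m below the base (< B = 1.85 m), so the ½γBN_γ term uses γ̄ = γ' + (d_w/B)(γ − γ') = 7.69 + (1.5/1.85)(15.7 − 7.69) = 14.185 kN/m³.
Surcharge term q·N_q = 9.42 × 26.092 = 245.79 kPa; self-weight term 0.5·γ·B·N_γ = 0.5 × 14.185 × 1.85 × 24.4 = 320.15 kPa.
q_ult = 245.79 + 320.15 = 565.93 kPa.
q_net = 565.93 − 9.42 = 556.51 kPa.
q_all(net) = 556.51 / 3 = 185.5 kPa.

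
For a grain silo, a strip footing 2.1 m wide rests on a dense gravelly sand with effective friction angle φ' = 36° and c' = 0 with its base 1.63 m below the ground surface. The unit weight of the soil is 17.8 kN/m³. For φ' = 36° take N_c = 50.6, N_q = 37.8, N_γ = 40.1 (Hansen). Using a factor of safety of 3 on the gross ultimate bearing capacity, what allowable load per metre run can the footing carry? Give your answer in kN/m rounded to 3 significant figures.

q = γ·D_f = 17.8 × 1.63 = 29.014 kPa.
q·N_q = 29.014 × 37.8 = 1096.7 kPa
0.5·γ·B·N_γ = 0.5 × 17.8 × 2.1 × 40.1 = 749.47 kPa
q_ult = 1096.7 + 749.47 = 1846.2 kPa.
Gross allowable pressure q_all = 1846.2 / 3 = 615.4 kPa.
Allowable wall load = q_all × B = 615.4 × 2.1 = 1292.3 kN per metre run.

≈ 1290 kN/m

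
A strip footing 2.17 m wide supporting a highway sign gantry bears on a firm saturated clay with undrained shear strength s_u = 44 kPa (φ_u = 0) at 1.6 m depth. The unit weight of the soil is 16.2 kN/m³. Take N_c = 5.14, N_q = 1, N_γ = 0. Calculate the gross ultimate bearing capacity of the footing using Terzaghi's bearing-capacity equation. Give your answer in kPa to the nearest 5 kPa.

Effective surcharge at the founding depth q = γ·D_f = 16.2 × 1.6 = 25.92 kPa.
q_ult = c·N_c + q·N_q
     = 44 × 5.14 + 25.92 × 1
     = 226.16 + 25.92 = 252.08 kPa.

q_ult ≈ 250 kPa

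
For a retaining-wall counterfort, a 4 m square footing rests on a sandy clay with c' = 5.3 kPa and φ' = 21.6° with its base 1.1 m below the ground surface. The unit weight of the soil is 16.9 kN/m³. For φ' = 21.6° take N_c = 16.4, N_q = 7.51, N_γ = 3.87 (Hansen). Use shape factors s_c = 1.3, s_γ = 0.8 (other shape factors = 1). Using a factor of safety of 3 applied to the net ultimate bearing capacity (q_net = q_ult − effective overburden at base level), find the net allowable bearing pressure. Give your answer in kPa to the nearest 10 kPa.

Effective surcharge at the founding depth q = γ·D_f = 16.9 × 1.1 = 18.59 kPa.
q_ult = c·N_c·s_c + q·N_q + 0.5·γ·B·N_γ·s_γ
     = 5.3 × 16.4 × 1.3 + 18.59 × 7.51 + 0.5 × 16.9 × 4 × 3.87 × 0.8
     = 113 + 139.61 + 104.64 = 357.25 kPa.
Net ultimate: q_net = 357.25 − 18.59 = 338.66 kPa.
q_all(net) = 338.66 / 3 = 112.89 kPa.

q_all(net) ≈ 110 kPa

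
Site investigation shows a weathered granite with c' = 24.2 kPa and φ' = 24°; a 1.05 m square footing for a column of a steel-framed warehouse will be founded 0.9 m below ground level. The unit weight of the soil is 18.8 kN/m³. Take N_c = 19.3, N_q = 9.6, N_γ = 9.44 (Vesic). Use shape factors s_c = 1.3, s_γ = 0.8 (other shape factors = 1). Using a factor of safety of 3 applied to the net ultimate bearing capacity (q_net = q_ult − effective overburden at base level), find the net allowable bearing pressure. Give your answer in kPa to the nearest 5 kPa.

q = γ·D_f = 18.8 × 0.9 = 16.92 kPa.
c·N_c·s_c = 24.2 × 19.3 × 1.3 = 607.18 kPa
q·N_q = 16.92 × 9.6 = 162.43 kPa
0.5·γ·B·N_γ·s_γ = 0.5 × 18.8 × 1.05 × 9.44 × 0.8 = 74.538 kPa
q_ult = 607.18 + 162.43 + 74.538 = 844.15 kPa.
Net ultimate: q_net = 844.15 − 16.92 = 827.23 kPa.
q_all(net) = 827.23 / 3 = 275.74 kPa.

q_all(net) ≈ 275 kPa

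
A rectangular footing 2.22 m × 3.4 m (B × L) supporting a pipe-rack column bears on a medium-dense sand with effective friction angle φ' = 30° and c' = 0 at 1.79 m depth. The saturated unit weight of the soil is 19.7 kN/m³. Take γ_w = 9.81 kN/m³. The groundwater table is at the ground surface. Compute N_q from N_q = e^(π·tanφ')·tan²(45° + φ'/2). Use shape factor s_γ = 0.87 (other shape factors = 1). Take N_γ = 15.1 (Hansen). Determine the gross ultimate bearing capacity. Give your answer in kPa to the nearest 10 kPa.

tan30° = 0.5774, so N_q = e^(π×0.5774)·tan²(60°) = 6.134 × 3.0 = 18.4.
γ' = 19.7 − 9.81 = 9.89 kN/m³ (submerged throughout). q = 9.89 × 1.79 = 17.703 kPa; the same γ' applies in the ½γBN_γ term.
q·N_q = 17.703 × 18.401 = 325.76 kPa
0.5·γ·B·N_γ·s_γ = 0.5 × 9.89 × 2.22 × 15.1 × 0.87 = 144.22 kPa
q_ult = 325.76 + 144.22 = 469.97 kPa.

q_ult ≈ 470 kPa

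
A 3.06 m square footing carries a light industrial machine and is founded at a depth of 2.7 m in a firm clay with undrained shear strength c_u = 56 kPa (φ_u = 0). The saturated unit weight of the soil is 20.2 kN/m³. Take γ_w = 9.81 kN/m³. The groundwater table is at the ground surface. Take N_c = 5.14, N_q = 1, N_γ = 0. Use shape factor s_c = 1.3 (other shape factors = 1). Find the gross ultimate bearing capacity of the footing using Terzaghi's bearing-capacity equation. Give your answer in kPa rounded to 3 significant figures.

q_ult ≈ 402 kPa

γ' = 20.2 − 9.81 = 10.39 kN/m³ (submerged throughout). q = 10.39 × 2.7 = 28.053 kPa.
c·N_c·s_c = 56 × 5.14 × 1.3 = 374.19 kPa
q·N_q = 28.053 × 1 = 28.053 kPa
q_ult = 374.19 + 28.053 = 402.25 kPa.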